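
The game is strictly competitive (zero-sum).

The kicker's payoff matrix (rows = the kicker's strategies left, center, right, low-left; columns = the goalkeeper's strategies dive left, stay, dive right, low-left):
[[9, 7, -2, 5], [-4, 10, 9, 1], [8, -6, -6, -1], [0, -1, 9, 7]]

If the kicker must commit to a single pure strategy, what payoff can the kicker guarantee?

-1

The worst-case payoff for each row is left: -2, center: -4, right: -6, low-left: -1.
The best of these is -1.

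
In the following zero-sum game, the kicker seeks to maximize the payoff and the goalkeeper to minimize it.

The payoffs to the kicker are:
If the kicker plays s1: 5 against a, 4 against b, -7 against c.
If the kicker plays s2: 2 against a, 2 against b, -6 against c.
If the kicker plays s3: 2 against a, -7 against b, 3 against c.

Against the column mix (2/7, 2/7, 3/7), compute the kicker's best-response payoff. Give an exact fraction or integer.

-1/7

s1: (5)·(2/7) + (4)·(2/7) + (-7)·(3/7) = -3/7.
s2: (2)·(2/7) + (2)·(2/7) + (-6)·(3/7) = -10/7.
s3: (2)·(2/7) + (-7)·(2/7) + (3)·(3/7) = -1/7.
The best pure response is s3 with expected payoff -1/7.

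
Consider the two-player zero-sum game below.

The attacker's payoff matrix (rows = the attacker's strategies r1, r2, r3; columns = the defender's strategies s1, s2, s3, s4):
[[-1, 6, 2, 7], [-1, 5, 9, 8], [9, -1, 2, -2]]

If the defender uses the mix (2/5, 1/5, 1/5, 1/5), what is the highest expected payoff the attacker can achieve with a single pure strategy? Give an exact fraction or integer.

4

r1: (-1)·(2/5) + (6)·(1/5) + (2)·(1/5) + (7)·(1/5) = 13/5.
r2: (-1)·(2/5) + (5)·(1/5) + (9)·(1/5) + (8)·(1/5) = 4.
r3: (9)·(2/5) + (-1)·(1/5) + (2)·(1/5) + (-2)·(1/5) = 17/5.
The best pure response is r2 with expected payoff 4.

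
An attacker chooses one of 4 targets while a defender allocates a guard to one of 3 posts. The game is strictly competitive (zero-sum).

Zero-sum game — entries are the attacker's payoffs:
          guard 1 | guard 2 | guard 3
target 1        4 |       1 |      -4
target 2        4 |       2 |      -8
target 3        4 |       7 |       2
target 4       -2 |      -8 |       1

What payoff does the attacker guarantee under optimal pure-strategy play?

2

Row minima: -4, -8, 2, -8 → the attacker's maximin is 2.
Column maxima: 4, 7, 2 → the defender's minimax is 2.
They coincide at (target 3, guard 3), so the value is 2.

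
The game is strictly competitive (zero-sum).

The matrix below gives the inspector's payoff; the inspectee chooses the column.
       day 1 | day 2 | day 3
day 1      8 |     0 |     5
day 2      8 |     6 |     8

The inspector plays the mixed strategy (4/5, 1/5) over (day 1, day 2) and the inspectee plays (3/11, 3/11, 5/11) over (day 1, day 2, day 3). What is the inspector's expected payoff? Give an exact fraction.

Against (3/11, 3/11, 5/11), each row's expected payoff is day 1: 49/11; day 2: 82/11.
Taking the (4/5, 1/5)-weighted average: (4/5)·(49/11) + (1/5)·(82/11) = 278/55.

278/55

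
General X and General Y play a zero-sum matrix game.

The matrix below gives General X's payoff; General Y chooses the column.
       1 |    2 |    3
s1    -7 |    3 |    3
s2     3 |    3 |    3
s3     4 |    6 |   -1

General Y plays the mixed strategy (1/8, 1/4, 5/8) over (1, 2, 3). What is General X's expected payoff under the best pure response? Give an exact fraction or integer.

s1: (-7)·(1/8) + (3)·(1/4) + (3)·(5/8) = 7/4.
s2: (3)·(1/8) + (3)·(1/4) + (3)·(5/8) = 3.
s3: (4)·(1/8) + (6)·(1/4) + (-1)·(5/8) = 11/8.
The best pure response is s2 with expected payoff 3.

3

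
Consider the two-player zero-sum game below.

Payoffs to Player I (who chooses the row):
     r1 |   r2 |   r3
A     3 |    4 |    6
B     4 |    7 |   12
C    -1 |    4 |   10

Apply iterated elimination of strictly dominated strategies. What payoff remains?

4

Row A is strictly dominated by row B (4>3, 7>4, 12>6); eliminate A.
Row C is strictly dominated by row B (4>-1, 7>4, 12>10); eliminate C.
Column r3 is strictly dominated by r1 for Player II (4<12); eliminate r3.
Column r2 is strictly dominated by r1 for Player II (4<7); eliminate r2.
Only (B, r1) remains, with payoff 4.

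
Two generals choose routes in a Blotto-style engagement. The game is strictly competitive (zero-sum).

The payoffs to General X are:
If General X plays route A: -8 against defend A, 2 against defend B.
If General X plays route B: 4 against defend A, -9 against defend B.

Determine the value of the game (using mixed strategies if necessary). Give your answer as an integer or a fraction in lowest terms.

Row minima are -8 and -9, so General X's maximin is -8; column maxima are 4 and 2, so General Y's minimax is 2. These differ, so the equilibrium is in mixed strategies.
Let General X play route A with probability p. General Y is indifferent when −8p + 4(1−p) = 2p − 9(1−p), giving p = 13/23.
Let General Y play defend A with probability q. General X is indifferent when −8q + 2(1−q) = 4q − 9(1−q), giving q = 11/23.
The value is -8·(11/23) + (2)·(12/23) = -64/23.

-64/23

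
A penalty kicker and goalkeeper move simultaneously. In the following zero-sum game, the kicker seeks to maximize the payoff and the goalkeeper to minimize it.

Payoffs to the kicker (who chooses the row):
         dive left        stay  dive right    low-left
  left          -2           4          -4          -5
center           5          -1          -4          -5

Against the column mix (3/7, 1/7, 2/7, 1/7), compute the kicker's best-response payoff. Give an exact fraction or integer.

1/7

left: (-2)·(3/7) + (4)·(1/7) + (-4)·(2/7) + (-5)·(1/7) = -15/7.
center: (5)·(3/7) + (-1)·(1/7) + (-4)·(2/7) + (-5)·(1/7) = 1/7.
The best pure response is center with expected payoff 1/7.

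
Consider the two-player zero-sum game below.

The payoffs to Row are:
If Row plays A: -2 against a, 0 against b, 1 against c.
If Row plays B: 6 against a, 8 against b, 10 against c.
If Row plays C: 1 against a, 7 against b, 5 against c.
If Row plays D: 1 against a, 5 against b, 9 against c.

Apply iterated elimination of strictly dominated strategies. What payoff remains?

Column b is strictly dominated by a for Column (-2<0, 6<8, 1<7, 1<5); eliminate b.
Row C is strictly dominated by row B (6>1, 10>5); eliminate C.
Row D is strictly dominated by row B (6>1, 10>9); eliminate D.
Row A is strictly dominated by row B (6>-2, 10>1); eliminate A.
Column c is strictly dominated by a for Column (6<10); eliminate c.
Only (B, a) remains, with payoff 6.

6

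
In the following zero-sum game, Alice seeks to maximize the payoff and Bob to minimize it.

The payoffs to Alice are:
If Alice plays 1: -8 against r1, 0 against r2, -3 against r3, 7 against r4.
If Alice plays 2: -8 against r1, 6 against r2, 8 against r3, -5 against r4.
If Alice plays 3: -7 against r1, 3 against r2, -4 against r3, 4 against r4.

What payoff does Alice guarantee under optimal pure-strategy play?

-7

Row minima: -8, -8, -7 → Alice's maximin is -7.
Column maxima: -7, 6, 8, 7 → Bob's minimax is -7.
They coincide at (3, r1), so the value is -7.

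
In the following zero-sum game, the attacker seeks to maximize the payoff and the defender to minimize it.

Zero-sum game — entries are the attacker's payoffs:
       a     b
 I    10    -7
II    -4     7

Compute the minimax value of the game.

3/2

Row minima are -7 and -4, so the attacker's maximin is -4; column maxima are 10 and 7, so the defender's minimax is 7. These differ, so the equilibrium is in mixed strategies.
Let the attacker play I with probability p. The defender is indifferent when 10p − 4(1−p) = −7p + 7(1−p), giving p = 11/28.
Let the defender play a with probability q. The attacker is indifferent when 10q − 7(1−q) = −4q + 7(1−q), giving q = 1/2.
The value is 10·(1/2) + (-7)·(1/2) = 3/2.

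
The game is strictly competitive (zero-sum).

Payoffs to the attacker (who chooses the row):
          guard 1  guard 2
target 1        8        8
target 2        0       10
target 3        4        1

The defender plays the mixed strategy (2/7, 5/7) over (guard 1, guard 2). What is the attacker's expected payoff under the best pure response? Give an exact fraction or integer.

8

target 1: (8)·(2/7) + (8)·(5/7) = 8.
target 2: (0)·(2/7) + (10)·(5/7) = 50/7.
target 3: (4)·(2/7) + (1)·(5/7) = 13/7.
The best pure response is target 1 with expected payoff 8.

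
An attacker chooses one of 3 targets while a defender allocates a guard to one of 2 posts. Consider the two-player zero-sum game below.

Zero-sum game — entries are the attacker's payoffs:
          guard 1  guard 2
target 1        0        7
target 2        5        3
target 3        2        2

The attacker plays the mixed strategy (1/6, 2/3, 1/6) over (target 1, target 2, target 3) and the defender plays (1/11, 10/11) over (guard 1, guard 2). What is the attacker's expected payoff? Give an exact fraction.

Against (1/11, 10/11), each row's expected payoff is target 1: 70/11; target 2: 35/11; target 3: 2.
Taking the (1/6, 2/3, 1/6)-weighted average: (1/6)·(70/11) + (2/3)·(35/11) + (1/6)·(2) = 116/33.

116/33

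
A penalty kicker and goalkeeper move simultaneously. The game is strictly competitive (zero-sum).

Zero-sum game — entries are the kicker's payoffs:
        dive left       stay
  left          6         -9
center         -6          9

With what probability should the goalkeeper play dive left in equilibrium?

Row minima are -9 and -6, so the kicker's maximin is -6; column maxima are 6 and 9, so the goalkeeper's minimax is 6. These differ, so the equilibrium is in mixed strategies.
Let the goalkeeper play dive left with probability q. The kicker is indifferent when 6q − 9(1−q) = −6q + 9(1−q), giving q = 3/5.

3/5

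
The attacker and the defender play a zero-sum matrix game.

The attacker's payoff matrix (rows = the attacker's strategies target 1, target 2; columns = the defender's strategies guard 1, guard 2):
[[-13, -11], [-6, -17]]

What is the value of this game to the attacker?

-155/13

Row minima are -13 and -17, so the attacker's maximin is -13; column maxima are -6 and -11, so the defender's minimax is -11. These differ, so the equilibrium is in mixed strategies.
Let the attacker play target 1 with probability p. The defender is indifferent when −13p − 6(1−p) = −11p − 17(1−p), giving p = 11/13.
Let the defender play guard 1 with probability q. The attacker is indifferent when −13q − 11(1−q) = −6q − 17(1−q), giving q = 6/13.
The value is -13·(6/13) + (-11)·(7/13) = -155/13.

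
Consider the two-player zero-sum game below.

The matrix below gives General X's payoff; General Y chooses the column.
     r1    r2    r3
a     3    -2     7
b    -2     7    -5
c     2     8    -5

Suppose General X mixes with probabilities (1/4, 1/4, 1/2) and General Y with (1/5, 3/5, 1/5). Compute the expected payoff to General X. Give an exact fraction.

3

Against (1/5, 3/5, 1/5), each row's expected payoff is a: 4/5; b: 14/5; c: 21/5.
Taking the (1/4, 1/4, 1/2)-weighted average: (1/4)·(4/5) + (1/4)·(14/5) + (1/2)·(21/5) = 3.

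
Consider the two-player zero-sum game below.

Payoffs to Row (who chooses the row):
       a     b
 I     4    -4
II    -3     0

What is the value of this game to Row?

Row minima are -4 and -3, so Row's maximin is -3; column maxima are 4 and 0, so Column's minimax is 0. These differ, so the equilibrium is in mixed strategies.
Let Row play I with probability p. Column is indifferent when 4p − 3(1−p) = −4p, giving p = 3/11.
Let Column play a with probability q. Row is indifferent when 4q − 4(1−q) = −3q, giving q = 4/11.
The value is 4·(4/11) + (-4)·(7/11) = -12/11.

-12/11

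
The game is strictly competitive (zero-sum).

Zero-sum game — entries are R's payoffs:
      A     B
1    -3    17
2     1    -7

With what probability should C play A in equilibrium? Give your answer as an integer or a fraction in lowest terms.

Row minima are -3 and -7, so R's maximin is -3; column maxima are 1 and 17, so C's minimax is 1. These differ, so the equilibrium is in mixed strategies.
Let C play A with probability q. R is indifferent when −3q + 17(1−q) = q − 7(1−q), giving q = 6/7.

6/7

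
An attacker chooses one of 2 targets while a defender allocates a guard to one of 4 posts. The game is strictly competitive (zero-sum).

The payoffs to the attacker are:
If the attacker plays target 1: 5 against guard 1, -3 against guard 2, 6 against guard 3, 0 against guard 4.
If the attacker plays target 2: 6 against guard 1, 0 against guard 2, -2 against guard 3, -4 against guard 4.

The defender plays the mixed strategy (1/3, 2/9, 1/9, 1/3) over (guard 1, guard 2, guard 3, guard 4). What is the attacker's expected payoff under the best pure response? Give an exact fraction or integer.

5/3

target 1: (5)·(1/3) + (-3)·(2/9) + (6)·(1/9) + (0)·(1/3) = 5/3.
target 2: (6)·(1/3) + (0)·(2/9) + (-2)·(1/9) + (-4)·(1/3) = 4/9.
The best pure response is target 1 with expected payoff 5/3.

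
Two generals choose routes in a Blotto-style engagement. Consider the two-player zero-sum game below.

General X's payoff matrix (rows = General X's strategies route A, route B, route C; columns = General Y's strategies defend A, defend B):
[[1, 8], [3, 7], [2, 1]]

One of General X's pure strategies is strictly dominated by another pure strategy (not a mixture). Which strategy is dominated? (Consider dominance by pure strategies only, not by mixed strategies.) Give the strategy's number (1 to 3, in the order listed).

Compare route C with route B: 3 > 2, 7 > 1.
So route B strictly dominates route C for General X; route C is strictly dominated.

3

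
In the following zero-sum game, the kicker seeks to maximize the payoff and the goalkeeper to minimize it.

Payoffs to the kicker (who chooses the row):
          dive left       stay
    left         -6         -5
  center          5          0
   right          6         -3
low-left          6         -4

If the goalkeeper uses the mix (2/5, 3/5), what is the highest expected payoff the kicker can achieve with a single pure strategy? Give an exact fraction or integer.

left: (-6)·(2/5) + (-5)·(3/5) = -27/5.
center: (5)·(2/5) + (0)·(3/5) = 2.
right: (6)·(2/5) + (-3)·(3/5) = 3/5.
low-left: (6)·(2/5) + (-4)·(3/5) = 0.
The best pure response is center with expected payoff 2.

2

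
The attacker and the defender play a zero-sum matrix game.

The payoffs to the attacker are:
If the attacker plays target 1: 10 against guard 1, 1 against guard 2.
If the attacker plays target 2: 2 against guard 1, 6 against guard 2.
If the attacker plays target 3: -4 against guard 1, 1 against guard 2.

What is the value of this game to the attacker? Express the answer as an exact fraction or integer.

Row target 3 is strictly dominated by row target 2, so the attacker never plays it.
The remaining 2×2 game on (target 1, target 2) × (guard 1, guard 2) has no saddle point. Let the attacker play target 1 with probability p; indifference gives 10p + 2(1−p) = p + 6(1−p), so p = 4/13.
Similarly the defender's optimal q on guard 1 is 5/13, and the value is 10·(5/13) + (1)·(8/13) = 58/13.

58/13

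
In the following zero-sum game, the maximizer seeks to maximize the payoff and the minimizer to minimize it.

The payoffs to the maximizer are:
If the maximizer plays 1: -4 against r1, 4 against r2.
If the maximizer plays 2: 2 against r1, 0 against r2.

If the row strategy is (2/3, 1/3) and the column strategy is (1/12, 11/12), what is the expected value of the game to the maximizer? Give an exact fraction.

41/18

Against (1/12, 11/12), each row's expected payoff is 1: 10/3; 2: 1/6.
Taking the (2/3, 1/3)-weighted average: (2/3)·(10/3) + (1/3)·(1/6) = 41/18.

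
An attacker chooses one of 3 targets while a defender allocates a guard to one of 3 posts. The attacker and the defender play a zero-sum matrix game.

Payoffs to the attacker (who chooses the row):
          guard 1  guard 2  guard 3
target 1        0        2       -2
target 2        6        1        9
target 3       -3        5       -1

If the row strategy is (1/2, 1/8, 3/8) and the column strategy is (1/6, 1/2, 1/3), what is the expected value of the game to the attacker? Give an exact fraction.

65/48

Against (1/6, 1/2, 1/3), each row's expected payoff is target 1: 1/3; target 2: 9/2; target 3: 5/3.
Taking the (1/2, 1/8, 3/8)-weighted average: (1/2)·(1/3) + (1/8)·(9/2) + (3/8)·(5/3) = 65/48.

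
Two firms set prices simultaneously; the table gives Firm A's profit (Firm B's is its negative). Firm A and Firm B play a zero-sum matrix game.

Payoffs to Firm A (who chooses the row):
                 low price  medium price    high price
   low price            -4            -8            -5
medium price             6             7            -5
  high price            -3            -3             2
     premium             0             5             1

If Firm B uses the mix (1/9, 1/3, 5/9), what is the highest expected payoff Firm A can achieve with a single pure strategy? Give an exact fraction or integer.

20/9

low price: (-4)·(1/9) + (-8)·(1/3) + (-5)·(5/9) = -53/9.
medium price: (6)·(1/9) + (7)·(1/3) + (-5)·(5/9) = 2/9.
high price: (-3)·(1/9) + (-3)·(1/3) + (2)·(5/9) = -2/9.
premium: (0)·(1/9) + (5)·(1/3) + (1)·(5/9) = 20/9.
The best pure response is premium with expected payoff 20/9.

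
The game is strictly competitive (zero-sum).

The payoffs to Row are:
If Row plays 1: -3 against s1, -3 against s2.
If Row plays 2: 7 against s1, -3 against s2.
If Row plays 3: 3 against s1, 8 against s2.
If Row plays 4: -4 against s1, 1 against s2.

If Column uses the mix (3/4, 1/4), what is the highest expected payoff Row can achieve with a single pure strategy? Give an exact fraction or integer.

9/2

1: (-3)·(3/4) + (-3)·(1/4) = -3.
2: (7)·(3/4) + (-3)·(1/4) = 9/2.
3: (3)·(3/4) + (8)·(1/4) = 17/4.
4: (-4)·(3/4) + (1)·(1/4) = -11/4.
The best pure response is 2 with expected payoff 9/2.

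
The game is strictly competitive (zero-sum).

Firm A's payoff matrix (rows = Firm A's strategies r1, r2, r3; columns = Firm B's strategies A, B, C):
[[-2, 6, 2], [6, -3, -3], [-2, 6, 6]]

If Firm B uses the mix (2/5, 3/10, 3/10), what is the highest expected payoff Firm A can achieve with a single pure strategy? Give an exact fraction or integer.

14/5

r1: (-2)·(2/5) + (6)·(3/10) + (2)·(3/10) = 8/5.
r2: (6)·(2/5) + (-3)·(3/10) + (-3)·(3/10) = 3/5.
r3: (-2)·(2/5) + (6)·(3/10) + (6)·(3/10) = 14/5.
The best pure response is r3 with expected payoff 14/5.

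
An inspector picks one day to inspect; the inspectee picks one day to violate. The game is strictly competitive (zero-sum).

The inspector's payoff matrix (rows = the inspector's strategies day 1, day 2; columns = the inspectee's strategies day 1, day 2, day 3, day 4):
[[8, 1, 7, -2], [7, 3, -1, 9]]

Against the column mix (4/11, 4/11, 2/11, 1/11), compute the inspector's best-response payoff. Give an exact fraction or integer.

48/11

day 1: (8)·(4/11) + (1)·(4/11) + (7)·(2/11) + (-2)·(1/11) = 48/11.
day 2: (7)·(4/11) + (3)·(4/11) + (-1)·(2/11) + (9)·(1/11) = 47/11.
The best pure response is day 1 with expected payoff 48/11.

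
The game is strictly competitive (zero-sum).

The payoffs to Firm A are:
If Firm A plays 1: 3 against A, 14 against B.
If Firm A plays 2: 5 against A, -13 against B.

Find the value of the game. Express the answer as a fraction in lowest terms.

109/29

Row minima are 3 and -13, so Firm A's maximin is 3; column maxima are 5 and 14, so Firm B's minimax is 5. These differ, so the equilibrium is in mixed strategies.
Let Firm A play 1 with probability p. Firm B is indifferent when 3p + 5(1−p) = 14p − 13(1−p), giving p = 18/29.
Let Firm B play A with probability q. Firm A is indifferent when 3q + 14(1−q) = 5q − 13(1−q), giving q = 27/29.
The value is 3·(27/29) + (14)·(2/29) = 109/29.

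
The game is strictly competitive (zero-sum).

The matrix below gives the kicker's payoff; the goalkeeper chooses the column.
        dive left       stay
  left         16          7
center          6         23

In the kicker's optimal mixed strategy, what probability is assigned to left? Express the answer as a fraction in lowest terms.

Row minima are 7 and 6, so the kicker's maximin is 7; column maxima are 16 and 23, so the goalkeeper's minimax is 16. These differ, so the equilibrium is in mixed strategies.
Let the kicker play left with probability p. The goalkeeper is indifferent when 16p + 6(1−p) = 7p + 23(1−p), giving p = 17/26.

17/26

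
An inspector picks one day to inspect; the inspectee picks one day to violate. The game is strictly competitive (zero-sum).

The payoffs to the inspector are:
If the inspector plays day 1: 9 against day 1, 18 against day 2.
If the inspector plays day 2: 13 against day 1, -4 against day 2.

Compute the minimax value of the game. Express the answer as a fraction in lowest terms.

135/13

Row minima are 9 and -4, so the inspector's maximin is 9; column maxima are 13 and 18, so the inspectee's minimax is 13. These differ, so the equilibrium is in mixed strategies.
Let the inspector play day 1 with probability p. The inspectee is indifferent when 9p + 13(1−p) = 18p − 4(1−p), giving p = 17/26.
Let the inspectee play day 1 with probability q. The inspector is indifferent when 9q + 18(1−q) = 13q − 4(1−q), giving q = 11/13.
The value is 9·(11/13) + (18)·(2/13) = 135/13.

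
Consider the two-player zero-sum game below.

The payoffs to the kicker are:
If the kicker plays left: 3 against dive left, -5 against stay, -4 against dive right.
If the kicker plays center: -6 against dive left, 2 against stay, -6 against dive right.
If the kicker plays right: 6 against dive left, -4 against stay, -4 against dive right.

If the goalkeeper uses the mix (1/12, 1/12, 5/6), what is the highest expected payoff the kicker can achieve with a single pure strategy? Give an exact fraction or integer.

left: (3)·(1/12) + (-5)·(1/12) + (-4)·(5/6) = -7/2.
center: (-6)·(1/12) + (2)·(1/12) + (-6)·(5/6) = -16/3.
right: (6)·(1/12) + (-4)·(1/12) + (-4)·(5/6) = -19/6.
The best pure response is right with expected payoff -19/6.

-19/6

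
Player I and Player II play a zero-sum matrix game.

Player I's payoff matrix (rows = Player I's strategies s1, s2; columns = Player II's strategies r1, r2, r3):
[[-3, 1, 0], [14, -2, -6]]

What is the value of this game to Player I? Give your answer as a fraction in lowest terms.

Column r2 is strictly dominated by r3 for Player II (it gives Player I more in every row).
The remaining 2×2 game on (s1, s2) × (r1, r3) has no saddle point. Let Player I play s1 with probability p; indifference gives −3p + 14(1−p) = −6(1−p), so p = 20/23.
Similarly Player II's optimal q on r1 is 6/23, and the value is -3·(6/23) + (0)·(17/23) = -18/23.

-18/23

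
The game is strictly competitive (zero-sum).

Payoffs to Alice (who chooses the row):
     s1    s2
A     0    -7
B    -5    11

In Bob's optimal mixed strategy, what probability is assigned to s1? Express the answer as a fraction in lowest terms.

Row minima are -7 and -5, so Alice's maximin is -5; column maxima are 0 and 11, so Bob's minimax is 0. These differ, so the equilibrium is in mixed strategies.
Let Bob play s1 with probability q. Alice is indifferent when −7(1−q) = −5q + 11(1−q), giving q = 18/23.

18/23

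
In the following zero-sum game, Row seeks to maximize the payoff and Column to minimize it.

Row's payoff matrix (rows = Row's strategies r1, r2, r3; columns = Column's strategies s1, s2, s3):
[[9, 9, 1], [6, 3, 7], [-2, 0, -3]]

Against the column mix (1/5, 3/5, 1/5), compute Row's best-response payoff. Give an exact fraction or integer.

37/5

r1: (9)·(1/5) + (9)·(3/5) + (1)·(1/5) = 37/5.
r2: (6)·(1/5) + (3)·(3/5) + (7)·(1/5) = 22/5.
r3: (-2)·(1/5) + (0)·(3/5) + (-3)·(1/5) = -1.
The best pure response is r1 with expected payoff 37/5.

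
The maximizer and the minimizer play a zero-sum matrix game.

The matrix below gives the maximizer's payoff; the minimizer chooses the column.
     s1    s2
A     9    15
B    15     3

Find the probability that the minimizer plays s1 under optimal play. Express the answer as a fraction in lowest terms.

Row minima are 9 and 3, so the maximizer's maximin is 9; column maxima are 15 and 15, so the minimizer's minimax is 15. These differ, so the equilibrium is in mixed strategies.
Let the minimizer play s1 with probability q. The maximizer is indifferent when 9q + 15(1−q) = 15q + 3(1−q), giving q = 2/3.

2/3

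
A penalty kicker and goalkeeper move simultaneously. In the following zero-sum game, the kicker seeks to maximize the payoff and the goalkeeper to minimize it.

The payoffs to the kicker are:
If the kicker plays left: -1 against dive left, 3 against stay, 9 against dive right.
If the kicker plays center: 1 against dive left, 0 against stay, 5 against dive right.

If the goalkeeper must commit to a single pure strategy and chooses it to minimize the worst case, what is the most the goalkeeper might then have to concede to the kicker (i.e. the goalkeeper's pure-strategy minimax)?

1

The worst case (largest entry) in each column is dive left: 1, stay: 3, dive right: 9.
The best (smallest) of these is 1.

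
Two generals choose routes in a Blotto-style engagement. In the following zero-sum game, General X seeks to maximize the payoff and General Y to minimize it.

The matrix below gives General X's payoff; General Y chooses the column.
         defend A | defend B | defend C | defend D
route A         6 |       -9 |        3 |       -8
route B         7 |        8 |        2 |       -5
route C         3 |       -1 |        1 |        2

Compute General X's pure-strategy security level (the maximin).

The worst-case payoff for each row is route A: -9, route B: -5, route C: -1.
The best of these is -1.

-1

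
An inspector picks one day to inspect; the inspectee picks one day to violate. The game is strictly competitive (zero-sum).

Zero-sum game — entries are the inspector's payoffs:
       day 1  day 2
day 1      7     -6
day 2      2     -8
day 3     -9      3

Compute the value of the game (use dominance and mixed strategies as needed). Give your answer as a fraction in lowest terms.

Row day 2 is strictly dominated by row day 1, so the inspector never plays it.
The remaining 2×2 game on (day 1, day 3) × (day 1, day 2) has no saddle point. Let the inspector play day 1 with probability p; indifference gives 7p − 9(1−p) = −6p + 3(1−p), so p = 12/25.
Similarly the inspectee's optimal q on day 1 is 9/25, and the value is 7·(9/25) + (-6)·(16/25) = -33/25.

-33/25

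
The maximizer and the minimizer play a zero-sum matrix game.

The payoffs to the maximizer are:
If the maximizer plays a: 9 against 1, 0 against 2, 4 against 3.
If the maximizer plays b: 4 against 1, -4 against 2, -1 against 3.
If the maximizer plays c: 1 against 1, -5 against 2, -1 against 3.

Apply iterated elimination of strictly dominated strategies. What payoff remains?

0

Column 3 is strictly dominated by 2 for the minimizer (0<4, -4<-1, -5<-1); eliminate 3.
Column 1 is strictly dominated by 2 for the minimizer (0<9, -4<4, -5<1); eliminate 1.
Row b is strictly dominated by row a (0>-4); eliminate b.
Row c is strictly dominated by row a (0>-5); eliminate c.
Only (a, 2) remains, with payoff 0.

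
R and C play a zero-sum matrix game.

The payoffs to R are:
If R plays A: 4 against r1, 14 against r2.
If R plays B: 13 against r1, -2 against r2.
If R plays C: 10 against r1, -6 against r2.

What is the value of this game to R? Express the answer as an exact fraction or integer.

Row C is strictly dominated by row B, so R never plays it.
The remaining 2×2 game on (A, B) × (r1, r2) has no saddle point. Let R play A with probability p; indifference gives 4p + 13(1−p) = 14p − 2(1−p), so p = 3/5.
Similarly C's optimal q on r1 is 16/25, and the value is 4·(16/25) + (14)·(9/25) = 38/5.

38/5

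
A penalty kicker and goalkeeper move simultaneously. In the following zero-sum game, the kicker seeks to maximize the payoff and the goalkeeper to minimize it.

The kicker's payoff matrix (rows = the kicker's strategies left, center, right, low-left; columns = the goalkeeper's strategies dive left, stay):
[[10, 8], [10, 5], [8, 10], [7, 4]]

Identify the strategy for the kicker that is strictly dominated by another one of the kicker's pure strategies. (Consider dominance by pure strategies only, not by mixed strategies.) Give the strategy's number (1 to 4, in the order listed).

Compare low-left with left: 10 > 7, 8 > 4.
So left strictly dominates low-left for the kicker; low-left is strictly dominated.

4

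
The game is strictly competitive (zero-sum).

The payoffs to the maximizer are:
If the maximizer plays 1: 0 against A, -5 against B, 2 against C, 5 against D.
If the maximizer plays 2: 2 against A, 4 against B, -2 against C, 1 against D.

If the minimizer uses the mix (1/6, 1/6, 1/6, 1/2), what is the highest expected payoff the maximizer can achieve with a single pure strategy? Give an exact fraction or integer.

2

1: (0)·(1/6) + (-5)·(1/6) + (2)·(1/6) + (5)·(1/2) = 2.
2: (2)·(1/6) + (4)·(1/6) + (-2)·(1/6) + (1)·(1/2) = 7/6.
The best pure response is 1 with expected payoff 2.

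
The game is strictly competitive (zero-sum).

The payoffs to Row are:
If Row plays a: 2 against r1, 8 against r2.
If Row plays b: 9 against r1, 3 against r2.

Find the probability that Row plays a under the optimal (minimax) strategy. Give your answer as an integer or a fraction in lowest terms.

Row minima are 2 and 3, so Row's maximin is 3; column maxima are 9 and 8, so Column's minimax is 8. These differ, so the equilibrium is in mixed strategies.
Let Row play a with probability p. Column is indifferent when 2p + 9(1−p) = 8p + 3(1−p), giving p = 1/2.

1/2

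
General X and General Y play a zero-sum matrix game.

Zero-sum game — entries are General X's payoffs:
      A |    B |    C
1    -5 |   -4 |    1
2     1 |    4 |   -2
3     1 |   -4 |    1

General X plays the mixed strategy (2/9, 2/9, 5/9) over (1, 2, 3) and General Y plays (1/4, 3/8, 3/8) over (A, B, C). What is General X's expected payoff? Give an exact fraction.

Against (1/4, 3/8, 3/8), each row's expected payoff is 1: -19/8; 2: 1; 3: -7/8.
Taking the (2/9, 2/9, 5/9)-weighted average: (2/9)·(-19/8) + (2/9)·(1) + (5/9)·(-7/8) = -19/24.

-19/24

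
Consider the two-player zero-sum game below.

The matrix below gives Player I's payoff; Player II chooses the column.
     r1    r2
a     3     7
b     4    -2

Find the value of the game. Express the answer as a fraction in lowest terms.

17/5

Row minima are 3 and -2, so Player I's maximin is 3; column maxima are 4 and 7, so Player II's minimax is 4. These differ, so the equilibrium is in mixed strategies.
Let Player I play a with probability p. Player II is indifferent when 3p + 4(1−p) = 7p − 2(1−p), giving p = 3/5.
Let Player II play r1 with probability q. Player I is indifferent when 3q + 7(1−q) = 4q − 2(1−q), giving q = 9/10.
The value is 3·(9/10) + (7)·(1/10) = 17/5.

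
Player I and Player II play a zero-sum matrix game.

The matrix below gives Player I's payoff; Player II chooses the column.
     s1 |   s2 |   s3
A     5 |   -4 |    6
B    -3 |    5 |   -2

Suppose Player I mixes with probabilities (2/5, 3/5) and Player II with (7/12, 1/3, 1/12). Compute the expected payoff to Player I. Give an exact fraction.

Against (7/12, 1/3, 1/12), each row's expected payoff is A: 25/12; B: -1/4.
Taking the (2/5, 3/5)-weighted average: (2/5)·(25/12) + (3/5)·(-1/4) = 41/60.

41/60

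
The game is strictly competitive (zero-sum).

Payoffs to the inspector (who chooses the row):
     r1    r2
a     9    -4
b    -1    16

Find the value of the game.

14/3

Row minima are -4 and -1, so the inspector's maximin is -1; column maxima are 9 and 16, so the inspectee's minimax is 9. These differ, so the equilibrium is in mixed strategies.
Let the inspector play a with probability p. The inspectee is indifferent when 9p − (1−p) = −4p + 16(1−p), giving p = 17/30.
Let the inspectee play r1 with probability q. The inspector is indifferent when 9q − 4(1−q) = −q + 16(1−q), giving q = 2/3.
The value is 9·(2/3) + (-4)·(1/3) = 14/3.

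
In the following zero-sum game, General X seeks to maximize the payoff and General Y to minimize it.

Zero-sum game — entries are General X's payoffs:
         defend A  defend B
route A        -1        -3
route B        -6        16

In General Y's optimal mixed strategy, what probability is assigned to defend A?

19/24

Row minima are -3 and -6, so General X's maximin is -3; column maxima are -1 and 16, so General Y's minimax is -1. These differ, so the equilibrium is in mixed strategies.
Let General Y play defend A with probability q. General X is indifferent when −q − 3(1−q) = −6q + 16(1−q), giving q = 19/24.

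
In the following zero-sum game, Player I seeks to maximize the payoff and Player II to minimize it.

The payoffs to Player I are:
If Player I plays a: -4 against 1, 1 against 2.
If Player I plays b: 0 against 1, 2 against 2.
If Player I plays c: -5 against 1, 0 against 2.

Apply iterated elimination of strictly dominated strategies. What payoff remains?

0

Row c is strictly dominated by row a (-4>-5, 1>0); eliminate c.
Row a is strictly dominated by row b (0>-4, 2>1); eliminate a.
Column 2 is strictly dominated by 1 for Player II (0<2); eliminate 2.
Only (b, 1) remains, with payoff 0.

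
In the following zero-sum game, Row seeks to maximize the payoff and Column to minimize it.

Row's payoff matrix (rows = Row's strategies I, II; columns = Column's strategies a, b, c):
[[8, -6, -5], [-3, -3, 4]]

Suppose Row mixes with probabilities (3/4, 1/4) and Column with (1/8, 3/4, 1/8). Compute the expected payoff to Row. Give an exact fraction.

-29/8

Against (1/8, 3/4, 1/8), each row's expected payoff is I: -33/8; II: -17/8.
Taking the (3/4, 1/4)-weighted average: (3/4)·(-33/8) + (1/4)·(-17/8) = -29/8.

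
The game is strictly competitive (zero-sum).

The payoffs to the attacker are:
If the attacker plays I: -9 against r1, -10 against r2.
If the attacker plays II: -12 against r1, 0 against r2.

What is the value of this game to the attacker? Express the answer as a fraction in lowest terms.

Row minima are -10 and -12, so the attacker's maximin is -10; column maxima are -9 and 0, so the defender's minimax is -9. These differ, so the equilibrium is in mixed strategies.
Let the attacker play I with probability p. The defender is indifferent when −9p − 12(1−p) = −10p, giving p = 12/13.
Let the defender play r1 with probability q. The attacker is indifferent when −9q − 10(1−q) = −12q, giving q = 10/13.
The value is -9·(10/13) + (-10)·(3/13) = -120/13.

-120/13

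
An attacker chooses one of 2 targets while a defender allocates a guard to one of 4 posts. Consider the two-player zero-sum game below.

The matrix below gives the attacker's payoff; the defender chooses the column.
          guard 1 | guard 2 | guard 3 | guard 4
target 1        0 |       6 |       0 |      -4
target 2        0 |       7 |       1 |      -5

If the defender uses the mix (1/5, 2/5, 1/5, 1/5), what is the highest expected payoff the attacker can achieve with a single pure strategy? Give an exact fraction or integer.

target 1: (0)·(1/5) + (6)·(2/5) + (0)·(1/5) + (-4)·(1/5) = 8/5.
target 2: (0)·(1/5) + (7)·(2/5) + (1)·(1/5) + (-5)·(1/5) = 2.
The best pure response is target 2 with expected payoff 2.

2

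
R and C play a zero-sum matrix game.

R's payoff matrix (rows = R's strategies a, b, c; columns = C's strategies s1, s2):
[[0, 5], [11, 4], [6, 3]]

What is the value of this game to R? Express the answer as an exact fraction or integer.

55/12

Row c is strictly dominated by row b, so R never plays it.
The remaining 2×2 game on (a, b) × (s1, s2) has no saddle point. Let R play a with probability p; indifference gives 11(1−p) = 5p + 4(1−p), so p = 7/12.
Similarly C's optimal q on s1 is 1/12, and the value is 0·(1/12) + (5)·(11/12) = 55/12.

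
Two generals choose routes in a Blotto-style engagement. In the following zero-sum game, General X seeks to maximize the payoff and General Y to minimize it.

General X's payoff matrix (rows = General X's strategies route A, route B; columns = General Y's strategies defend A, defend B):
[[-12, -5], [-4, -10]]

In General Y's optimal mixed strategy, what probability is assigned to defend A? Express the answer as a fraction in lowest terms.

Row minima are -12 and -10, so General X's maximin is -10; column maxima are -4 and -5, so General Y's minimax is -5. These differ, so the equilibrium is in mixed strategies.
Let General Y play defend A with probability q. General X is indifferent when −12q − 5(1−q) = −4q − 10(1−q), giving q = 5/13.

5/13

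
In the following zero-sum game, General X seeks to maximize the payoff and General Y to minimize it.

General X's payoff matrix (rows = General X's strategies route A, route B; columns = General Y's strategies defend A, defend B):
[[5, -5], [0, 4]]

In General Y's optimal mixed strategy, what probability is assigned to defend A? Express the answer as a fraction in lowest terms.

Row minima are -5 and 0, so General X's maximin is 0; column maxima are 5 and 4, so General Y's minimax is 4. These differ, so the equilibrium is in mixed strategies.
Let General Y play defend A with probability q. General X is indifferent when 5q − 5(1−q) = 4(1−q), giving q = 9/14.

9/14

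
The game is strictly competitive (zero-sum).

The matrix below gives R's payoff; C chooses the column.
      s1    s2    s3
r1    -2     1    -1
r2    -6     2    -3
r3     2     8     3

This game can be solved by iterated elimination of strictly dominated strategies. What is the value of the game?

2

Column s2 is strictly dominated by s1 for C (-2<1, -6<2, 2<8); eliminate s2.
Row r2 is strictly dominated by row r1 (-2>-6, -1>-3); eliminate r2.
Column s3 is strictly dominated by s1 for C (-2<-1, 2<3); eliminate s3.
Row r1 is strictly dominated by row r3 (2>-2); eliminate r1.
Only (r3, s1) remains, with payoff 2.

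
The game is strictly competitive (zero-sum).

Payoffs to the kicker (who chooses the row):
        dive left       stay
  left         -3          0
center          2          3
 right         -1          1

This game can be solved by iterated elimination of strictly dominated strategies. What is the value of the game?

Row left is strictly dominated by row center (2>-3, 3>0); eliminate left.
Row right is strictly dominated by row center (2>-1, 3>1); eliminate right.
Column stay is strictly dominated by dive left for the goalkeeper (2<3); eliminate stay.
Only (center, dive left) remains, with payoff 2.

2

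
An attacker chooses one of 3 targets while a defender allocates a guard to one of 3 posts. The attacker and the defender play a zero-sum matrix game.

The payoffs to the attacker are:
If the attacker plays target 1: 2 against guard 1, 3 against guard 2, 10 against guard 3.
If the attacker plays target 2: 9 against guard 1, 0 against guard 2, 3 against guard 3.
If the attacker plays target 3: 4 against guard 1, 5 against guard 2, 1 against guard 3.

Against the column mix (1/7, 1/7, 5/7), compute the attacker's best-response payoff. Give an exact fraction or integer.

55/7

target 1: (2)·(1/7) + (3)·(1/7) + (10)·(5/7) = 55/7.
target 2: (9)·(1/7) + (0)·(1/7) + (3)·(5/7) = 24/7.
target 3: (4)·(1/7) + (5)·(1/7) + (1)·(5/7) = 2.
The best pure response is target 1 with expected payoff 55/7.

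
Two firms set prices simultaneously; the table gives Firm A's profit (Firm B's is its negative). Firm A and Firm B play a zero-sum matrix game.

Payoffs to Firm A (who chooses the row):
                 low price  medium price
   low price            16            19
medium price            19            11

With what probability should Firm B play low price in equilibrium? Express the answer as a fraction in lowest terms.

Row minima are 16 and 11, so Firm A's maximin is 16; column maxima are 19 and 19, so Firm B's minimax is 19. These differ, so the equilibrium is in mixed strategies.
Let Firm B play low price with probability q. Firm A is indifferent when 16q + 19(1−q) = 19q + 11(1−q), giving q = 8/11.

8/11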